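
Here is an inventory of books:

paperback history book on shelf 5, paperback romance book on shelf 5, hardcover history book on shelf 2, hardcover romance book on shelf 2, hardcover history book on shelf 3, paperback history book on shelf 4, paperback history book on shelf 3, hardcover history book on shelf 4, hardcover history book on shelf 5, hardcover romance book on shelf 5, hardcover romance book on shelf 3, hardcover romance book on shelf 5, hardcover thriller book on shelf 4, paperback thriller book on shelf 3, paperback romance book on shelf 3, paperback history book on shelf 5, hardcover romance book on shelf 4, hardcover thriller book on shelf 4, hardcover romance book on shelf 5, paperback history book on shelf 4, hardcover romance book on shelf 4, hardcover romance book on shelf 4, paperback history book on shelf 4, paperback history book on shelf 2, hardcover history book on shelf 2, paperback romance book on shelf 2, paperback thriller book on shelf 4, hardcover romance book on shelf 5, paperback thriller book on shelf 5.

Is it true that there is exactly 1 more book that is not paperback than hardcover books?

books that are not paperback: 16.
hardcover books: 16.
The claim requires 16 − 16 (= 0) to equal 1, which does not hold.

False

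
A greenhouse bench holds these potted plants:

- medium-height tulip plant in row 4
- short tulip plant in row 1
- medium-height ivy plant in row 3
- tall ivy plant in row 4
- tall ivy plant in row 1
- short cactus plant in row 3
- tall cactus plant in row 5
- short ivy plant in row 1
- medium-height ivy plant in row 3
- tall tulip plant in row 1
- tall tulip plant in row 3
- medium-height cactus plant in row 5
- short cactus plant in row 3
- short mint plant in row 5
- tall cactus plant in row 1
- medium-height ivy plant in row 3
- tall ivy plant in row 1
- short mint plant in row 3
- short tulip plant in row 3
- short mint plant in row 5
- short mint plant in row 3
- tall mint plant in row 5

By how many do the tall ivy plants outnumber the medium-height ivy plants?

0

tall ivy plants: 3.
medium-height ivy plants: 3.
3 − 3 = 0.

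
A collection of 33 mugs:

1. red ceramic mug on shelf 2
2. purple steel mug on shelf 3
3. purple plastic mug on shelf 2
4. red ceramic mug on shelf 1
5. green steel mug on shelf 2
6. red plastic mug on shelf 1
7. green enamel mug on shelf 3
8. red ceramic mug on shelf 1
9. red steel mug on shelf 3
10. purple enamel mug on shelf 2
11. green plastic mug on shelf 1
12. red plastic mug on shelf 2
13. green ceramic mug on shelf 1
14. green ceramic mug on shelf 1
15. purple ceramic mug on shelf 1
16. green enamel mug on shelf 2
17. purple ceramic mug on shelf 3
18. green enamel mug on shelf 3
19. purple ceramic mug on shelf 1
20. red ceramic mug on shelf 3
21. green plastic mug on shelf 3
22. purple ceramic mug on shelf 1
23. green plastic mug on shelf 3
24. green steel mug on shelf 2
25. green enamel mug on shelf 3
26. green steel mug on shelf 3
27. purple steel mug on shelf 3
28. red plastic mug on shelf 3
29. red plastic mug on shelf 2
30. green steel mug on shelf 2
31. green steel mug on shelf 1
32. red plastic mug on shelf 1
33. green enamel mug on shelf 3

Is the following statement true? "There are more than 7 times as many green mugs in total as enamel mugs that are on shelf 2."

True

There are 15 green mugs.
There are 2 enamel mugs on shelf 2.
The claim requires 15 > 7 × 2 = 14, which holds.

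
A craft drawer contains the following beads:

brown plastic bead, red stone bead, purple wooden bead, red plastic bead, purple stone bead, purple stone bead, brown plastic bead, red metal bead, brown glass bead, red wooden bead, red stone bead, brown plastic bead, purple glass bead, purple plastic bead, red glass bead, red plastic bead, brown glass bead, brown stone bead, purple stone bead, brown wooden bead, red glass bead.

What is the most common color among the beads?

Counts by color: red 8, brown 7, purple 6.
The maximum is 8, held uniquely by red.

red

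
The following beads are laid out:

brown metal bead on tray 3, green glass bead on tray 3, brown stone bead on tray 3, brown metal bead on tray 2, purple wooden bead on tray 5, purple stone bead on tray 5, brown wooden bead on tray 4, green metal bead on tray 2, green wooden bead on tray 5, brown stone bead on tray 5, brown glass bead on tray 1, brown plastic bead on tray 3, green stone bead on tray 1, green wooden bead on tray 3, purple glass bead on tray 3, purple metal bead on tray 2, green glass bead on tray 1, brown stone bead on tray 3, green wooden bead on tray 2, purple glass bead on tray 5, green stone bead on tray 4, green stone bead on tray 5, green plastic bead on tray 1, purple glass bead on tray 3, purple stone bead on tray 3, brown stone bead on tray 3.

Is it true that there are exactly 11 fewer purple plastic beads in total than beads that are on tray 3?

False

|purple plastic beads| = 0.
|beads on tray 3| = 10.
The claim requires 10 − 0 (= 10) to equal 11, which does not hold.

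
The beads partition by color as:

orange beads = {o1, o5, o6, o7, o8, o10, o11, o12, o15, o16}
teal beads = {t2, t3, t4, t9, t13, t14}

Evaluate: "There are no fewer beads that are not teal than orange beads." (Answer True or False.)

True

|beads that are not teal| = 10.
|orange beads| = 10.
The claim requires 10 ≥ 10, which holds.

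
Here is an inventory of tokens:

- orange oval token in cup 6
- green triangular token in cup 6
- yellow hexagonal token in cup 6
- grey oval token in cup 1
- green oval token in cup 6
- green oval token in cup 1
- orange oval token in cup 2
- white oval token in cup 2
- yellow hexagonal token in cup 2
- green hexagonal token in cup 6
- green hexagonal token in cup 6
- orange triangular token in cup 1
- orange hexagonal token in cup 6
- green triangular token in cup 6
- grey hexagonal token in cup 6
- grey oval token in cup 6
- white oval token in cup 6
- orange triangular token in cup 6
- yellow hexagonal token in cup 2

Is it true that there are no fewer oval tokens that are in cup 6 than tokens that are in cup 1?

True

oval tokens in cup 6: 4.
tokens in cup 1: 3.
The claim requires 4 ≥ 3, which holds.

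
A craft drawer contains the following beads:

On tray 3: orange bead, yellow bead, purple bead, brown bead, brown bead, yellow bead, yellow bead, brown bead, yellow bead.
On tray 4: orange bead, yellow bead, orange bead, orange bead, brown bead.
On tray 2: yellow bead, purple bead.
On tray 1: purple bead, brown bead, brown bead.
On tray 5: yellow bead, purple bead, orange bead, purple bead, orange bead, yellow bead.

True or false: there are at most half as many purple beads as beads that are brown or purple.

There are 5 purple beads.
There are 11 beads that are brown or purple.
The claim requires 2 × 5 = 10 ≤ 11, which holds.

True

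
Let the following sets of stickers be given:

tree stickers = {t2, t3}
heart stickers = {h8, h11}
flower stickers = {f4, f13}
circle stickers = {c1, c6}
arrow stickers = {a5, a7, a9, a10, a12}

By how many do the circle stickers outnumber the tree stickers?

circle stickers: 2.
tree stickers: 2.
2 − 2 = 0.

0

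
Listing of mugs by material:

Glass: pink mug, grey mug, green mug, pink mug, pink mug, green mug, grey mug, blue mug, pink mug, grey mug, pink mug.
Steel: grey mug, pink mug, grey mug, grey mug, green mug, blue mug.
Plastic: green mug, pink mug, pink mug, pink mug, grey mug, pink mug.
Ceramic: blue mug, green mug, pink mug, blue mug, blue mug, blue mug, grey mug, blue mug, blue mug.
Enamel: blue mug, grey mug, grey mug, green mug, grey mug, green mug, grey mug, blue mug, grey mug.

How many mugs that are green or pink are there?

18

green: 7; pink: 11; together 7 + 11 = 18.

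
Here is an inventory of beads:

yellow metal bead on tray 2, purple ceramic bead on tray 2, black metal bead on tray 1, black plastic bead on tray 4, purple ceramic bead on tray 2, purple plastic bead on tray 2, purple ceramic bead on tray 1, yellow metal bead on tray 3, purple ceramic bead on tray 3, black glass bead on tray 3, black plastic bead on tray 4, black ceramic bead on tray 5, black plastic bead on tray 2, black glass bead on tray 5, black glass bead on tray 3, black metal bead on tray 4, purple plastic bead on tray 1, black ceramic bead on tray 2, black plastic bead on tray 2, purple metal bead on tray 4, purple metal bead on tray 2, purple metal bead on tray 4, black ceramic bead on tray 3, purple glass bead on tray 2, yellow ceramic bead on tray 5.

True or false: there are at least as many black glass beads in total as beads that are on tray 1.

|black glass beads| = 3.
|beads on tray 1| = 3.
The claim requires 3 ≥ 3, which holds.

True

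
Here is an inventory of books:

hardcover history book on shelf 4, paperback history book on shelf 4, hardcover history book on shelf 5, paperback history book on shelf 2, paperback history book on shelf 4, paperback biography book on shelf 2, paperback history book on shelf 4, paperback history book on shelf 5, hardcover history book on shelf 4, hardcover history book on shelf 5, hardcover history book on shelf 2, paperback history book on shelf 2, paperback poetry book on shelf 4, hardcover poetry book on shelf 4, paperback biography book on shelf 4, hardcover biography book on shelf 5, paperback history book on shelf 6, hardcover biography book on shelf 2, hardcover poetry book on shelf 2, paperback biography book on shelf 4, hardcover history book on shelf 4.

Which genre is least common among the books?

Counts by genre: history 13, biography 5, poetry 3.
The minimum is 3, held uniquely by poetry.

poetry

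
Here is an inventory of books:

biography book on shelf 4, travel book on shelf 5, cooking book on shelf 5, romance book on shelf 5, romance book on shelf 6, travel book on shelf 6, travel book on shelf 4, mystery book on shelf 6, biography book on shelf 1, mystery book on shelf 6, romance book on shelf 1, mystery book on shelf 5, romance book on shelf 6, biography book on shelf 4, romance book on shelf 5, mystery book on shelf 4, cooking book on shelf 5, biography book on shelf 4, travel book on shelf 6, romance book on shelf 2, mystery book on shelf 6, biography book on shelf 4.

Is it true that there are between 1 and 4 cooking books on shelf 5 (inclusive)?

cooking books on shelf 5: 2.
The claim requires 1 ≤ 2 ≤ 4, which holds.

True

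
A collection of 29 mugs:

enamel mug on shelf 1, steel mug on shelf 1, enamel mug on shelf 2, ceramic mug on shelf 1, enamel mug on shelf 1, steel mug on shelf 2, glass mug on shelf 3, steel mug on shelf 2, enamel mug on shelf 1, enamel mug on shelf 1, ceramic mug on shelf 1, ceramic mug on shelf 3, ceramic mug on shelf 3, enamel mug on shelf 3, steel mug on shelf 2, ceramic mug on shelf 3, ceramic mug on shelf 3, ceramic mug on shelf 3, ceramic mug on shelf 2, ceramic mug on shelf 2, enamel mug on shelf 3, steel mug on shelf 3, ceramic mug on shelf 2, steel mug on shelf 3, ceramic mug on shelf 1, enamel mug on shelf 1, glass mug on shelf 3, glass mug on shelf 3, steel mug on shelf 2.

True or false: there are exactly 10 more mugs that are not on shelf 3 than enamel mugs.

mugs that are not on shelf 3: 17.
enamel mugs: 8.
The claim requires 17 − 8 (= 9) to equal 10, which does not hold.

False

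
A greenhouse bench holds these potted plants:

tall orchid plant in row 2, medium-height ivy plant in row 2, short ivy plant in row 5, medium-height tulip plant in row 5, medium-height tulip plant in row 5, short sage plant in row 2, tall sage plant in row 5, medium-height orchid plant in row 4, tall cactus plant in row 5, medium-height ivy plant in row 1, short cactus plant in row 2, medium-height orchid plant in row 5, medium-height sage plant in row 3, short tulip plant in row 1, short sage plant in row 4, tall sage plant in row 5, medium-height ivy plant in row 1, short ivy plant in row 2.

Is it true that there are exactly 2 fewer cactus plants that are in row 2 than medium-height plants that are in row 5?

True

cactus plants in row 2: 1.
medium-height plants in row 5: 3.
The claim requires 3 − 1 (= 2) to equal 2, which holds.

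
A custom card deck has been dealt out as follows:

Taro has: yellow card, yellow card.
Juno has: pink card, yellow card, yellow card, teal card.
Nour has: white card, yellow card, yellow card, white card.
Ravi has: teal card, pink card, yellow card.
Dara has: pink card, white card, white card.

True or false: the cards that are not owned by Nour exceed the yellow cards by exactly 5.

True

|cards that are not owned by Nour| = 12.
|yellow cards| = 7.
The claim requires 12 − 7 (= 5) to equal 5, which holds.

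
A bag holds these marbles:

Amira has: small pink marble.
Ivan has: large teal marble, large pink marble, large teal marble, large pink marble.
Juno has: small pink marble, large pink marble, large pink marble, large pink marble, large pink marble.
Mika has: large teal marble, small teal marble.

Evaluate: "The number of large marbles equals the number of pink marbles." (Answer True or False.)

False

|large marbles| = 9.
|pink marbles| = 8.
The claim requires 9 = 8, which does not hold.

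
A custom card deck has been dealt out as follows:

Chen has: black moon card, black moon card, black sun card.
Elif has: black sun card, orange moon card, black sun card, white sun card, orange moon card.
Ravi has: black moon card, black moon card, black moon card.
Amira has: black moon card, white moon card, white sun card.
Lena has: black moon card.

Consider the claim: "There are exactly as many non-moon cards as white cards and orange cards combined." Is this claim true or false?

non-moon cards: 5.
white cards: 3; orange cards: 2; combined: 3 + 2 = 5.
The claim requires 5 = 5, which holds.

True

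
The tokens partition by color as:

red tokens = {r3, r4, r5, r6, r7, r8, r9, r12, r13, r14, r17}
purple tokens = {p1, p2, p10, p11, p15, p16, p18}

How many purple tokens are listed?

7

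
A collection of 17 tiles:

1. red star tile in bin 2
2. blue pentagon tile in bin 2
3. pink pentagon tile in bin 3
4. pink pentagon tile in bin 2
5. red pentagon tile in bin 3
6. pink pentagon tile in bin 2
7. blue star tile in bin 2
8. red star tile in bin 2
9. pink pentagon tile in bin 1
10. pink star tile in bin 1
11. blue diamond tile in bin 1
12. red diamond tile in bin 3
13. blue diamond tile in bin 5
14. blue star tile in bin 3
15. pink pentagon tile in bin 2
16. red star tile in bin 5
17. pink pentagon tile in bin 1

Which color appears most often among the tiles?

Counts by color: pink 7, red 5, blue 5.
The maximum is 7, held uniquely by pink.

pink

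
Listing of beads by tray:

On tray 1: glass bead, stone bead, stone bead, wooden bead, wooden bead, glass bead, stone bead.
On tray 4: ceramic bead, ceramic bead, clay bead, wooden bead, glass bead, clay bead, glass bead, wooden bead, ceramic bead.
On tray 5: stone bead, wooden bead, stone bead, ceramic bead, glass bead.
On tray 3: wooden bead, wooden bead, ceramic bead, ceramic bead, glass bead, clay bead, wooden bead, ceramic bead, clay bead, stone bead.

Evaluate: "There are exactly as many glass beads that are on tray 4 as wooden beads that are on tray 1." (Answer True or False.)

glass beads on tray 4: 2.
wooden beads on tray 1: 2.
The claim requires 2 = 2, which holds.

True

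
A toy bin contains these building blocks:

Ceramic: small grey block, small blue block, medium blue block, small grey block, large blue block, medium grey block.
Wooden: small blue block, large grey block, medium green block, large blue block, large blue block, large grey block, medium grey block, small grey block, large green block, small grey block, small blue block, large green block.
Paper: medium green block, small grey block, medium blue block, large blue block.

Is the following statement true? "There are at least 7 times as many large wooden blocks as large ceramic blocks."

large wooden blocks: 6.
large ceramic blocks: 1.
The claim requires 6 ≥ 7 × 1 = 7, which does not hold.

False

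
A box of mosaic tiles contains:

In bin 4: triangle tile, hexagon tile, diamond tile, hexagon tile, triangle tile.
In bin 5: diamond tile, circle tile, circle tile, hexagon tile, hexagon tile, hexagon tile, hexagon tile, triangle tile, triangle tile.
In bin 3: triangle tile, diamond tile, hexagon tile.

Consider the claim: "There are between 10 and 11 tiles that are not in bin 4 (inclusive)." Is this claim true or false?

There are 12 tiles that are not in bin 4.
The claim requires 10 ≤ 12 ≤ 11, which does not hold.

False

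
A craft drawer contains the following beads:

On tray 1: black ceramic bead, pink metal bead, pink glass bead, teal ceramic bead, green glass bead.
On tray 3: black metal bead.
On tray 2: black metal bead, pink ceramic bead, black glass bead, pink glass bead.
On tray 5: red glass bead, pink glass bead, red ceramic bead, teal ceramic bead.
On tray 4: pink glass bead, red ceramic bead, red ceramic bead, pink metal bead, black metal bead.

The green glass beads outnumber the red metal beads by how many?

green glass beads: 1.
red metal beads: 0.
1 − 0 = 1.

1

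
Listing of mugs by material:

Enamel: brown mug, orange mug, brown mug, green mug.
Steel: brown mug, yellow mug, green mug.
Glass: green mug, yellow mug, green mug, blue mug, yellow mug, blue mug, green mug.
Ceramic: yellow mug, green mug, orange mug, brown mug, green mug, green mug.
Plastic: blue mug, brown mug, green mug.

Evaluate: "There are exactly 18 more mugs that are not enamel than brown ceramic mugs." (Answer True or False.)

|mugs that are not enamel| = 19.
|brown ceramic mugs| = 1.
The claim requires 19 − 1 (= 18) to equal 18, which holds.

True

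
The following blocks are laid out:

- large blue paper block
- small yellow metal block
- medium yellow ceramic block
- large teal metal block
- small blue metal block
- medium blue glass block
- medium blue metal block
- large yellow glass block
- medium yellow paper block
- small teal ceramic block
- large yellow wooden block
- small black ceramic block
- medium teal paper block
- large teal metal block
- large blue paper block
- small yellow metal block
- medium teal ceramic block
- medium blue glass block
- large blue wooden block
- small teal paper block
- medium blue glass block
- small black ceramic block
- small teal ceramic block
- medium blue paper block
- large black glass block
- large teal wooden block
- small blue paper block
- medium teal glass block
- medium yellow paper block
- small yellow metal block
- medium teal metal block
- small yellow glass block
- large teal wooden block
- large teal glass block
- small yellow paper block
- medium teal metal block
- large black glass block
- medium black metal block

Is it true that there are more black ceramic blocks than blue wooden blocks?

True

black ceramic blocks: 2.
blue wooden blocks: 1.
The claim requires 2 > 1, which holds.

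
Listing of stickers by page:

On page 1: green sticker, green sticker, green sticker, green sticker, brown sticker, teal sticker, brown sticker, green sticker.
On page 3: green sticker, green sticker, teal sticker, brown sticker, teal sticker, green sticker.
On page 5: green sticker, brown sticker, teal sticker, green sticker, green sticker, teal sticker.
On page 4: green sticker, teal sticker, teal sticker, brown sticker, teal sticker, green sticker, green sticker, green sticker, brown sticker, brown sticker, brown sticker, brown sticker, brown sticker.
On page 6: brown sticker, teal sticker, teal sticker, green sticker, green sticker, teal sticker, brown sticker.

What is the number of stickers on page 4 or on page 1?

21

on page 1: 8; on page 4: 13; together 8 + 13 = 21.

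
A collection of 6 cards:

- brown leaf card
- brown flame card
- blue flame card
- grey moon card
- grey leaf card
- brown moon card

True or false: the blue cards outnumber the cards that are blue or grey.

False

There is 1 blue card.
There are 3 cards that are blue or grey.
The claim requires 1 > 3, which does not hold.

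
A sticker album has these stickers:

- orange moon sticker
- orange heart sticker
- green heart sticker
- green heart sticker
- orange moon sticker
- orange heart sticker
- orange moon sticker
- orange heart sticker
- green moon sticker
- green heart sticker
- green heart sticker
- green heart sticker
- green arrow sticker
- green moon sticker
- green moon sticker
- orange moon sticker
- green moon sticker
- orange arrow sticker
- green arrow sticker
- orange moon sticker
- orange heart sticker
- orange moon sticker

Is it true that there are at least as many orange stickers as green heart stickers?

orange stickers: 11.
green heart stickers: 5.
The claim requires 11 ≥ 5, which holds.

True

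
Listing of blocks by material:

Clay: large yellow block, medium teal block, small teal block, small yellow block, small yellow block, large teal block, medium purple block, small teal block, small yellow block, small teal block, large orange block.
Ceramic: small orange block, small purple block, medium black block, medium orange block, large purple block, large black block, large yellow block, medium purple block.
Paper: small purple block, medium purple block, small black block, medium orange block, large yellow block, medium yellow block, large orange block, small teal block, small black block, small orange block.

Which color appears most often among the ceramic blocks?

purple

Counts by color (restricted to ceramic blocks): purple 3, orange 2, black 2, yellow 1.
The maximum is 3, held uniquely by purple.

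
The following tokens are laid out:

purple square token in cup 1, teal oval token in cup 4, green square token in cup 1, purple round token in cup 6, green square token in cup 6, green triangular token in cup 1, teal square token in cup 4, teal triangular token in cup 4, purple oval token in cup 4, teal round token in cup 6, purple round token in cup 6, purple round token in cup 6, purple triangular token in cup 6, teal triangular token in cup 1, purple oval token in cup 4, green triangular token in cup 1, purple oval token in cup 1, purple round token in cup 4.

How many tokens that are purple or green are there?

green: 4; purple: 9; together 4 + 9 = 13.

13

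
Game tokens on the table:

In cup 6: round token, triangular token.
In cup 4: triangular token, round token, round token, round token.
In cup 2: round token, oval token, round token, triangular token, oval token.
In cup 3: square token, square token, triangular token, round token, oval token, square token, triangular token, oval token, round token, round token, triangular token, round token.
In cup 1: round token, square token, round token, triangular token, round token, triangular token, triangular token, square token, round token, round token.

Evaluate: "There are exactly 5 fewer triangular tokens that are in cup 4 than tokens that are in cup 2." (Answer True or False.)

There is 1 triangular token in cup 4.
There are 5 tokens in cup 2.
The claim requires 5 − 1 (= 4) to equal 5, which does not hold.

False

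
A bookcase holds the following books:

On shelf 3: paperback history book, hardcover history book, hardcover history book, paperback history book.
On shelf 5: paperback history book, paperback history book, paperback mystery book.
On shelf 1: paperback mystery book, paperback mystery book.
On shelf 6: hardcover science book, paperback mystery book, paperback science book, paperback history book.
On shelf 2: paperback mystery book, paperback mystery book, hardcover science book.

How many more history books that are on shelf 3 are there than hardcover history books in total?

history books on shelf 3: 4.
hardcover history books: 2.
4 − 2 = 2.

2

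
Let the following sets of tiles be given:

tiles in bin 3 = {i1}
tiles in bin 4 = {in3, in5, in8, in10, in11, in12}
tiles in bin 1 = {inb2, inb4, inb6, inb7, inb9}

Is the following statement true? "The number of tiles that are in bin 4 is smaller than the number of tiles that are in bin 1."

tiles in bin 4: 6.
tiles in bin 1: 5.
The claim requires 6 < 5, which does not hold.

False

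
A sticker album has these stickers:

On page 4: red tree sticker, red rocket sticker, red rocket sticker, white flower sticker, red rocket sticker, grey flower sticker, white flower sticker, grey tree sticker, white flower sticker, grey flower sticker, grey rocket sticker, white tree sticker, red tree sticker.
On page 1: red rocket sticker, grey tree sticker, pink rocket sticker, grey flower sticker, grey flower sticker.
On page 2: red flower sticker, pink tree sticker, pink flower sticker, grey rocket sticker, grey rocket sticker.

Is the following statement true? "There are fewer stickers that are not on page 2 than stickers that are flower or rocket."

False

|stickers that are not on page 2| = 18.
|stickers that are flower or rocket| = 17.
The claim requires 18 < 17, which does not hold.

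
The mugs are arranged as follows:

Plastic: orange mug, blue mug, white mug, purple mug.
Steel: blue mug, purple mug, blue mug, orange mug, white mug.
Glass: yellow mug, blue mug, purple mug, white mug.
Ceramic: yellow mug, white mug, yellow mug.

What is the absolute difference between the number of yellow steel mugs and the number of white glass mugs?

yellow steel mugs: 0. white glass mugs: 1.
|0 − 1| = 1 − 0 = 1.

1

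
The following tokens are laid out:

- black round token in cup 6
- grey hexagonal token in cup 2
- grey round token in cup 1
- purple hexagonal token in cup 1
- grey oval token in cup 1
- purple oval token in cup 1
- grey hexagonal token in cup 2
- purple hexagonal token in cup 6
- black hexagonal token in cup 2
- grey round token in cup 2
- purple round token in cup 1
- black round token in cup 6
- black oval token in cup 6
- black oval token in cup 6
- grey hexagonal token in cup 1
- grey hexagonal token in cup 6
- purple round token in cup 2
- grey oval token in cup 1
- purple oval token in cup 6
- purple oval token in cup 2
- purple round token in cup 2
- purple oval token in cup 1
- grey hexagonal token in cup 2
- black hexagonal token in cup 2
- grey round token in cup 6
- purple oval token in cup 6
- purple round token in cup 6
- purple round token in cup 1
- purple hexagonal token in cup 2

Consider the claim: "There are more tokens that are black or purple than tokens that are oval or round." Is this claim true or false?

|tokens that are black or purple| = 19.
|tokens that are oval or round| = 19.
The claim requires 19 > 19, which does not hold.

False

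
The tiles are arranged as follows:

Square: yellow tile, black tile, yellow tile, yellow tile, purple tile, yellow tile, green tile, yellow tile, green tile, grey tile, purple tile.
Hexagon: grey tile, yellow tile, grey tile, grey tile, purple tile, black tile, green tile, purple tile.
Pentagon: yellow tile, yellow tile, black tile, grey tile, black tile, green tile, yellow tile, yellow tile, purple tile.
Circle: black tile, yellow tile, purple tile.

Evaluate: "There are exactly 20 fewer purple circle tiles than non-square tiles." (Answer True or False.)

False

purple circle tiles: 1.
non-square tiles: 20.
The claim requires 20 − 1 (= 19) to equal 20, which does not hold.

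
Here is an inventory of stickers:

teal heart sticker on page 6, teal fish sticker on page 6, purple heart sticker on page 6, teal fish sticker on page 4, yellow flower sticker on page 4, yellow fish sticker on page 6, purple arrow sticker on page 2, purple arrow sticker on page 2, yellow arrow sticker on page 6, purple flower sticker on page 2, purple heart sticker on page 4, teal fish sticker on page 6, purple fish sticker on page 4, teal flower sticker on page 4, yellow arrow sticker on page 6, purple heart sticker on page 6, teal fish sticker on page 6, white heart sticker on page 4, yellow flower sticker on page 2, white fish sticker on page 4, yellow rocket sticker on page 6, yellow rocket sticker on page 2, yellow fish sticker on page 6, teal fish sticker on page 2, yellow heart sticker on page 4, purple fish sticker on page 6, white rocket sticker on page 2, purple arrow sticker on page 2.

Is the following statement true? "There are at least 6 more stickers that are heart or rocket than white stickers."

True

stickers that are heart or rocket: 9.
white stickers: 3.
The claim requires 9 − 3 = 6 ≥ 6, which holds.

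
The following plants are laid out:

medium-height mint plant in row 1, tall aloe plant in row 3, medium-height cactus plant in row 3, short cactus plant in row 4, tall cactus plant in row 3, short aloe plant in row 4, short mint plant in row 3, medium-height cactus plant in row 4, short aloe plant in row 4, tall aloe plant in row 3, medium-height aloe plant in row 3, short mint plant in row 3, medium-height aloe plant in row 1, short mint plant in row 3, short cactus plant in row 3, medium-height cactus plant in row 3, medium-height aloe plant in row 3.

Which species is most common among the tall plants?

Counts by species (restricted to tall plants): aloe 2, cactus 1.
The maximum is 2, held uniquely by aloe.

aloe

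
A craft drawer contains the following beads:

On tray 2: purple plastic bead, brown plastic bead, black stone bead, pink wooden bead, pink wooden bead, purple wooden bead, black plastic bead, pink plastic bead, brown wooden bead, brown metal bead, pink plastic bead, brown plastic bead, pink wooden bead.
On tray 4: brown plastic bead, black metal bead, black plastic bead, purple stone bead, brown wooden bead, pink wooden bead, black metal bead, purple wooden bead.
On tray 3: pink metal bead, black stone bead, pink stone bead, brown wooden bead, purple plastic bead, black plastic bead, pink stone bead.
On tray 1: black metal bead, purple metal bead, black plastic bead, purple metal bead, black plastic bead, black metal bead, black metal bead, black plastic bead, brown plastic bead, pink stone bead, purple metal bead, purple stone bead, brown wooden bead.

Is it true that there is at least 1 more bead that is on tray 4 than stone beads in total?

There are 8 beads on tray 4.
There are 7 stone beads.
The claim requires 8 − 7 = 1 ≥ 1, which holds.

True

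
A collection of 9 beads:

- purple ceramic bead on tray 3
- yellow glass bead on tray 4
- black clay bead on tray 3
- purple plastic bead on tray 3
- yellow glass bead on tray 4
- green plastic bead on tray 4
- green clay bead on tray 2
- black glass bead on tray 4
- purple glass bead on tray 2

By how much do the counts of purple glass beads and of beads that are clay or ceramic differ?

2

purple glass beads: 1. beads that are clay or ceramic: 3.
|1 − 3| = 3 − 1 = 2.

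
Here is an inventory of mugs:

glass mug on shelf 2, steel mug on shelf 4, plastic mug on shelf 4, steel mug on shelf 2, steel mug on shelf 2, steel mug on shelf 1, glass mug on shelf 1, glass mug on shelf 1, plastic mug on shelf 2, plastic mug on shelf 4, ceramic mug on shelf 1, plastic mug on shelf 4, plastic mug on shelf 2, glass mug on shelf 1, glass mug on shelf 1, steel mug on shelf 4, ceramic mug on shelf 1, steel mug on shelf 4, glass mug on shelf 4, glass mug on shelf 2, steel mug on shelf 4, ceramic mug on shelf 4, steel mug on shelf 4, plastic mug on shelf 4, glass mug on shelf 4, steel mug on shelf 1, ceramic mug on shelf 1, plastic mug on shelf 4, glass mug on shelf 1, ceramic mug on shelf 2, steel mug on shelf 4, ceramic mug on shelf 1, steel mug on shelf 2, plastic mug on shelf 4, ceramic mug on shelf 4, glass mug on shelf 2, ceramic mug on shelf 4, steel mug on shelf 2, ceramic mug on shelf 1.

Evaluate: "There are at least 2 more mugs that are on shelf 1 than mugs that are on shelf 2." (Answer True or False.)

mugs on shelf 1: 12.
mugs on shelf 2: 10.
The claim requires 12 − 10 = 2 ≥ 2, which holds.

True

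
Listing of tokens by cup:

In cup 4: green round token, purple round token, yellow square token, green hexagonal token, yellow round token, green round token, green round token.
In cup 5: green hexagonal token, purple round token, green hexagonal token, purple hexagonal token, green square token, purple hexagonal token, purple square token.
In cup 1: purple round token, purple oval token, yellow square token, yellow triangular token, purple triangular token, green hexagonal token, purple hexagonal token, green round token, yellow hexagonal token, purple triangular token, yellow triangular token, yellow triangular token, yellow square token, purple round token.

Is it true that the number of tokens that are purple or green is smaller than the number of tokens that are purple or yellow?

tokens that are purple or green: 20.
tokens that are purple or yellow: 19.
The claim requires 20 < 19, which does not hold.

False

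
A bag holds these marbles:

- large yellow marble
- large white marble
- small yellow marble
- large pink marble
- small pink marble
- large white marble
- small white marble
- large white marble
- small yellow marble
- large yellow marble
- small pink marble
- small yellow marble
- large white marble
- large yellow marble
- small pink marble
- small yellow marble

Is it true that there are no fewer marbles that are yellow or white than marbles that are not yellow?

True

|marbles that are yellow or white| = 12.
|marbles that are not yellow| = 9.
The claim requires 12 ≥ 9, which holds.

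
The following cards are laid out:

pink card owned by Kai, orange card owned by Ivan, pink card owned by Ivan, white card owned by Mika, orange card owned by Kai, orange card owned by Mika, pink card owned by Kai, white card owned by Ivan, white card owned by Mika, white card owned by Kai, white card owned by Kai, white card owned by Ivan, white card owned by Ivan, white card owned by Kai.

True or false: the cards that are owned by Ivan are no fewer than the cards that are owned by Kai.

cards owned by Ivan: 5.
cards owned by Kai: 6.
The claim requires 5 ≥ 6, which does not hold.

False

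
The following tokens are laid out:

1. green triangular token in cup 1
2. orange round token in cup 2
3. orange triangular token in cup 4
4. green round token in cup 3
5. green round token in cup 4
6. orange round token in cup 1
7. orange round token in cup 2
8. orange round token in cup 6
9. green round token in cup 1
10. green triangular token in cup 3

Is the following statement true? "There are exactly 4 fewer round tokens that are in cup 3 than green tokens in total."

round tokens in cup 3: 1.
green tokens: 5.
The claim requires 5 − 1 (= 4) to equal 4, which holds.

True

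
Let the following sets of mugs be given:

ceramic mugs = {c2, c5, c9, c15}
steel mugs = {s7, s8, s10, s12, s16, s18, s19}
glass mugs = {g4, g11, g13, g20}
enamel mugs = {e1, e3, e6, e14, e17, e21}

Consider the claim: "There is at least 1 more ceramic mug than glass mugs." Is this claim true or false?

False

|ceramic mugs| = 4.
|glass mugs| = 4.
The claim requires 4 − 4 = 0 ≥ 1, which does not hold.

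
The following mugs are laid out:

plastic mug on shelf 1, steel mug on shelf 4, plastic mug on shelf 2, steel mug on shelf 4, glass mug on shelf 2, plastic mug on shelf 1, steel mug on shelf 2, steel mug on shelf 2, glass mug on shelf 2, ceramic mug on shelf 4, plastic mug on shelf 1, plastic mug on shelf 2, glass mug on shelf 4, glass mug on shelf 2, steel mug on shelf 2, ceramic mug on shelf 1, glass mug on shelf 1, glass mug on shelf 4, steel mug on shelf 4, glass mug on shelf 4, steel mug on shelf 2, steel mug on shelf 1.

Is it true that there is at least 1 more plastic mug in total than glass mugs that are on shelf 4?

plastic mugs: 5.
glass mugs on shelf 4: 3.
The claim requires 5 − 3 = 2 ≥ 1, which holds.

True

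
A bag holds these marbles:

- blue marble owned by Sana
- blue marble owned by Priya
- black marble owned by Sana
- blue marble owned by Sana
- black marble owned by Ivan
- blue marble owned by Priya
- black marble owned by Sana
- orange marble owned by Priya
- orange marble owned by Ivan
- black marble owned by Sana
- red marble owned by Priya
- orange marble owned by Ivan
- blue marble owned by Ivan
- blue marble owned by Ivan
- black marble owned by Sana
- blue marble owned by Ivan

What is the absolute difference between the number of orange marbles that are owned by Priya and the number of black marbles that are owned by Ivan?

orange marbles owned by Priya: 1. black marbles owned by Ivan: 1.
|1 − 1| = 1 − 1 = 0.

0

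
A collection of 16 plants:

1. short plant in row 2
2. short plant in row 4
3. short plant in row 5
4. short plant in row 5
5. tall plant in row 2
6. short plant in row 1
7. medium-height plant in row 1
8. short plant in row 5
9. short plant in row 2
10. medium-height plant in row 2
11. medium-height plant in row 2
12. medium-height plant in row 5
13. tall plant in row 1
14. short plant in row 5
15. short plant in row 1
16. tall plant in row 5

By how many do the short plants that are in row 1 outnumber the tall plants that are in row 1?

short plants in row 1: 2.
tall plants in row 1: 1.
2 − 1 = 1.

1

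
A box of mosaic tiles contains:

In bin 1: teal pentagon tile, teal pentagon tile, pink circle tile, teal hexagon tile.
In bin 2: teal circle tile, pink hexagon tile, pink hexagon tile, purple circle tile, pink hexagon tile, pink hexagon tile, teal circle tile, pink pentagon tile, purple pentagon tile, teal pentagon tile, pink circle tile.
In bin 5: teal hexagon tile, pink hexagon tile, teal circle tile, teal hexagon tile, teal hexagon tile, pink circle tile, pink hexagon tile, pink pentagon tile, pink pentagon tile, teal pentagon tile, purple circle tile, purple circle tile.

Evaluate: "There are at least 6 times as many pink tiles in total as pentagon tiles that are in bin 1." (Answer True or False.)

|pink tiles| = 12.
|pentagon tiles in bin 1| = 2.
The claim requires 12 ≥ 6 × 2 = 12, which holds.

True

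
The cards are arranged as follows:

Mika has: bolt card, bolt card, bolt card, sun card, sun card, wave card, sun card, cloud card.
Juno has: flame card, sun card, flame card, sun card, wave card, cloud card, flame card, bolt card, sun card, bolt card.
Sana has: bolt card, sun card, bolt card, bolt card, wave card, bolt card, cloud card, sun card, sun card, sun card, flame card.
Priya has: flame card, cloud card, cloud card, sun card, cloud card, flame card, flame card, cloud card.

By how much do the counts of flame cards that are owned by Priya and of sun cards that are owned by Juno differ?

0

flame cards owned by Priya: 3. sun cards owned by Juno: 3.
|3 − 3| = 3 − 3 = 0.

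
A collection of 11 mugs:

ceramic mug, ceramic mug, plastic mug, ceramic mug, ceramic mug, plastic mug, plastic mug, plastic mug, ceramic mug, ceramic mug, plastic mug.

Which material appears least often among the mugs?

plastic

Counts by material: ceramic 6, plastic 5.
The minimum is 5, held uniquely by plastic.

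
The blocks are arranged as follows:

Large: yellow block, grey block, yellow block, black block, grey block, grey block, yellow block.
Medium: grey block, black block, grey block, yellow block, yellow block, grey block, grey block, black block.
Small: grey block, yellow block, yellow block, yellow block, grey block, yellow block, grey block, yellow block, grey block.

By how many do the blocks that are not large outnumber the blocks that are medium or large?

blocks that are not large: 17.
blocks that are medium or large: 15.
17 − 15 = 2.

2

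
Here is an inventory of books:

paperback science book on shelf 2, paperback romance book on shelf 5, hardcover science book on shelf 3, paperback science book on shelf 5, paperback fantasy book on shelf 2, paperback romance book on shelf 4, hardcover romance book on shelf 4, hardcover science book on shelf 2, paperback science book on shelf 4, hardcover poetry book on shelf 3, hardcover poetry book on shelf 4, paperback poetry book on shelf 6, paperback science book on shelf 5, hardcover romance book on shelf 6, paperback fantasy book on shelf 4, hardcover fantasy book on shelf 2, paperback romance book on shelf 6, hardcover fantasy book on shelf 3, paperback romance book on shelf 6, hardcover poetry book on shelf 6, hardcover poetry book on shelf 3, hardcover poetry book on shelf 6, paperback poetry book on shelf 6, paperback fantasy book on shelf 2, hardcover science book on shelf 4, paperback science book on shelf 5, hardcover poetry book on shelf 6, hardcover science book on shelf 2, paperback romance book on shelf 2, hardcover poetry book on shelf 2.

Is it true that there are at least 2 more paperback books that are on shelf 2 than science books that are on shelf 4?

paperback books on shelf 2: 4.
science books on shelf 4: 2.
The claim requires 4 − 2 = 2 ≥ 2, which holds.

True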